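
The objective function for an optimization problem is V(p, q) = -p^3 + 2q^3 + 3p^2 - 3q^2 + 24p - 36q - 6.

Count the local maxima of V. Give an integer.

1

V separates as a function of p plus a function of q, so ∇V=0 decouples.
∂V/∂p = -3(p - 4)(p + 2) = 0 at p ∈ {-2, 4}; ∂V/∂q = 6(q - 3)(q + 2) = 0 at q ∈ {-2, 3}.
The Hessian is diagonal: diag(V_pp, V_qq). Second derivatives: V_pp(-2)=18, V_pp(4)=-18; V_qq(-2)=-30, V_qq(3)=30.
Local maxima occur where both diagonal entries negative: (4, -2). Count: 1.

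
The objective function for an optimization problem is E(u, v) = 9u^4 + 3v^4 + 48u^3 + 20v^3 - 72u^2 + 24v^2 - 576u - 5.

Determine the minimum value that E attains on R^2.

E(u,v) separates as P(u) + Q(v) − 5, so its minimum is min P + min Q − 5.
P'(u) = 36(u - 2)(u + 2)(u + 4) vanishes at u ∈ {-4, -2, 2}; Q'(v) = 12v(v + 1)(v + 4) vanishes at v ∈ {-4, -1, 0}.
Local minima of P (where P''>0): P(-4)=384, P(2)=-912. Local minima of Q: Q(-4)=-128, Q(0)=0.
So the global minimum of E is P(2) + Q(-4) − 5 = -912 − 128 − 5 = -1045, attained at (2, -4).

-1045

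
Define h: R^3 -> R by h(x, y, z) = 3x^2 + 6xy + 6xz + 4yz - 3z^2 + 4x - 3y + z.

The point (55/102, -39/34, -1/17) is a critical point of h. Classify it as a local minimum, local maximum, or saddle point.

saddle point

The Hessian is constant: H = [[6, 6, 6], [6, 0, 4], [6, 4, -6]].
Leading principal minors: Δ₁ = 6, Δ₂ = -36, Δ₃ = 408.
The minors fit neither the all-positive nor the alternating-sign pattern, so H is indefinite: a saddle point.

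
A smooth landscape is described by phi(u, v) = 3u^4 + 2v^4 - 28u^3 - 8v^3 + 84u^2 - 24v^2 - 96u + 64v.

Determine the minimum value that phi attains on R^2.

phi(u,v) separates as P(u) + Q(v), so its minimum is min P + min Q.
P'(u) = 12(u - 4)(u - 2)(u - 1) vanishes at u ∈ {1, 2, 4}; Q'(v) = 8(v - 4)(v - 1)(v + 2) vanishes at v ∈ {-2, 1, 4}.
Local minima of P (where P''>0): P(1)=-37, P(4)=-64. Local minima of Q: Q(-2)=-128, Q(4)=-128.
So the global minimum of phi is P(4) + Q(-2) = -64 − 128 = -192, attained at (4, -2).

-192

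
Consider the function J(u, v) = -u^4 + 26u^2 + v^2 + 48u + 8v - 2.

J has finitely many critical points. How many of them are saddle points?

J separates as a function of u plus a function of v, so ∇J=0 decouples.
∂J/∂u = -4(u - 4)(u + 1)(u + 3) = 0 at u ∈ {-3, -1, 4}; ∂J/∂v = 2(v + 4) = 0 at v ∈ {-4}.
The Hessian is diagonal: diag(J_uu, J_vv). Second derivatives: J_uu(-3)=-56, J_uu(-1)=40, J_uu(4)=-140; J_vv(-4)=2.
Saddle points occur where the two diagonal entries have opposite signs: (-3, -4), (4, -4). Count: 2.

2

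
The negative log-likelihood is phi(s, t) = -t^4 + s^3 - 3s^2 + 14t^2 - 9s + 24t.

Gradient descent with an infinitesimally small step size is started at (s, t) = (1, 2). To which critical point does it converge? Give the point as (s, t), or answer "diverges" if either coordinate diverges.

(3, -1)

phi is separable, so gradient descent decouples: s follows -∂phi/∂s, t follows -∂phi/∂t.
∂phi/∂s = 3(s - 3)(s + 1); at s=1 this is -12, so s increases.
∂phi/∂t = -4(t - 3)(t + 1)(t + 2); at t=2 this is 48, so t decreases.
s converges to its nearest critical value 3 (a local min of the s-part); t converges to -1. The iterate converges to (3, -1).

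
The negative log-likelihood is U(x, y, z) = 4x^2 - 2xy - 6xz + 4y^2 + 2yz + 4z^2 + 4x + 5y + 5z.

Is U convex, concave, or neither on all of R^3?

convex

U is quadratic, so its Hessian is the constant matrix H = [[8, -2, -6], [-2, 8, 2], [-6, 2, 8]].
Leading principal minors: 8, 60, 208.
All positive ⇒ H ≻ 0 ⇒ convex.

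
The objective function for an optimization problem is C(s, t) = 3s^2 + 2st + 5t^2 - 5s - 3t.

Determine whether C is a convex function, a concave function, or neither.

convex

C is quadratic, so its Hessian is the constant matrix H = [[6, 2], [2, 10]].
det(H) = 56, tr(H) = 16.
det(H) > 0 and tr(H) > 0, so H is positive definite everywhere: convex.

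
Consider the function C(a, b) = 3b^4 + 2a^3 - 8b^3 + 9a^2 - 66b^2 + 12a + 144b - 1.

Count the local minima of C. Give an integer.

C separates as a function of a plus a function of b, so ∇C=0 decouples.
∂C/∂a = 6(a + 1)(a + 2) = 0 at a ∈ {-2, -1}; ∂C/∂b = 12(b - 4)(b - 1)(b + 3) = 0 at b ∈ {-3, 1, 4}.
The Hessian is diagonal: diag(C_aa, C_bb). Second derivatives: C_aa(-2)=-6, C_aa(-1)=6; C_bb(-3)=336, C_bb(1)=-144, C_bb(4)=252.
Local minima occur where both diagonal entries positive: (-1, -3), (-1, 4). Count: 2.

2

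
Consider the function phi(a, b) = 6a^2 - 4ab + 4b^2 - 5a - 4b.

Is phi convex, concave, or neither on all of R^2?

convex

phi is quadratic, so its Hessian is the constant matrix H = [[12, -4], [-4, 8]].
det(H) = 80, tr(H) = 20.
det(H) > 0 and tr(H) > 0, so H is positive definite everywhere: convex.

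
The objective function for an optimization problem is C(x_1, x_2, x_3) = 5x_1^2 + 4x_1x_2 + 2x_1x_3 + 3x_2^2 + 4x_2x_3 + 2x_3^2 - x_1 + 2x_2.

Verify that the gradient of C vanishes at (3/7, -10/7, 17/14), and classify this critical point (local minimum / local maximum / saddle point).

local minimum

∇C = (10x_1 + 4x_2 + 2x_3 - 1, 4x_1 + 6x_2 + 4x_3 + 2, 2x_1 + 4x_2 + 4x_3); substituting (3/7, -10/7, 17/14) gives ∇C = (0, 0, 0), so (3/7, -10/7, 17/14) is indeed a critical point.
The Hessian is constant: H = [[10, 4, 2], [4, 6, 4], [2, 4, 4]].
Leading principal minors: Δ₁ = 10, Δ₂ = 44, Δ₃ = 56.
All leading minors are positive, so H is positive definite: a local minimum.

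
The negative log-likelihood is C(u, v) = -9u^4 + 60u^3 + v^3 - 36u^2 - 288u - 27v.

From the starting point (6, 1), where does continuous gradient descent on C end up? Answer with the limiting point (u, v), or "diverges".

diverges

C is separable, so gradient descent decouples: u follows -∂C/∂u, v follows -∂C/∂v.
∂C/∂u = -36(u - 4)(u - 2)(u + 1); at u=6 this is -2016, so u increases.
∂C/∂v = 3(v - 3)(v + 3); at v=1 this is -24, so v increases.
The u-coordinate has no critical point in that direction and runs off to infinity.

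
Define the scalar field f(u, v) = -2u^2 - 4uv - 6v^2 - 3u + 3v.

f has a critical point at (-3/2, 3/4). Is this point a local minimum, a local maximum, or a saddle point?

The Hessian of f is constant: H = [[-4, -4], [-4, -12]].
det(H) = (-4)·(-12) − (-4)² = 32.
det(H) > 0 and tr(H) = -16 < 0, so H is negative definite and the point is a local maximum.

local maximum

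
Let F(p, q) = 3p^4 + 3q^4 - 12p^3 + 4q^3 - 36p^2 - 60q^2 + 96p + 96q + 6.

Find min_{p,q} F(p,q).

-1018

F(p,q) separates as A(p) + B(q) + 6, so its minimum is min A + min B + 6.
A'(p) = 12(p - 4)(p - 1)(p + 2) vanishes at p ∈ {-2, 1, 4}; B'(q) = 12(q - 2)(q - 1)(q + 4) vanishes at q ∈ {-4, 1, 2}.
Local minima of A (where A''>0): A(-2)=-192, A(4)=-192. Local minima of B: B(-4)=-832, B(2)=32.
So the global minimum of F is A(-2) + B(-4) + 6 = -192 − 832 + 6 = -1018, attained at (-2, -4).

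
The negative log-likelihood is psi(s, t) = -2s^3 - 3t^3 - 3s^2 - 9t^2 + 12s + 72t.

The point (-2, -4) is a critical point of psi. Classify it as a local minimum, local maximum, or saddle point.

local minimum

The mixed partial ∂²psi/∂s∂t is 0, so the Hessian at any point is diag(psi_ss, psi_tt) = diag(-6(2s + 1), -18(t + 1)).
At (-2, -4): H = diag(18, 54).
Both eigenvalues are positive, so H is positive definite: a local minimum.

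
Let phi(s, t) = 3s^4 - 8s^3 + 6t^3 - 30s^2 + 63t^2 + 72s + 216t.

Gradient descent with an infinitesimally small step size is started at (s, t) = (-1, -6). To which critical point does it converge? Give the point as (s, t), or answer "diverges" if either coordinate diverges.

diverges

phi is separable, so gradient descent decouples: s follows -∂phi/∂s, t follows -∂phi/∂t.
∂phi/∂s = 12(s - 3)(s - 1)(s + 2); at s=-1 this is 96, so s decreases.
∂phi/∂t = 18(t + 3)(t + 4); at t=-6 this is 108, so t decreases.
The t-coordinate has no critical point in that direction and runs off to infinity.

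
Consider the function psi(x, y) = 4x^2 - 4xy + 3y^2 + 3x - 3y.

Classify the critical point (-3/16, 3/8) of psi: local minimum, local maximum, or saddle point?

The Hessian of psi is constant: H = [[8, -4], [-4, 6]].
det(H) = 8·6 − (-4)² = 32.
det(H) > 0 and tr(H) = 14 > 0, so H is positive definite and the point is a local minimum.

local minimum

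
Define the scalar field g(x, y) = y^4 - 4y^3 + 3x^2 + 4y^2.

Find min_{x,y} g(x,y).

0

g(x,y) separates as P(x) + Q(y), so its minimum is min P + min Q.
P'(x) = 6x vanishes at x ∈ {0}; Q'(y) = 4y(y - 2)(y - 1) vanishes at y ∈ {0, 1, 2}.
Local minima of P (where P''>0): P(0)=0. Local minima of Q: Q(0)=0, Q(2)=0.
So the global minimum of g is P(0) + Q(0) = 0 + 0 = 0, attained at (0, 0).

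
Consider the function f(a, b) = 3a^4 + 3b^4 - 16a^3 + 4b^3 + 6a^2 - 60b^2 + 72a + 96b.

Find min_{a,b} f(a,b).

f(a,b) separates as P(a) + Q(b), so its minimum is min P + min Q.
P'(a) = 12(a - 3)(a - 2)(a + 1) vanishes at a ∈ {-1, 2, 3}; Q'(b) = 12(b - 2)(b - 1)(b + 4) vanishes at b ∈ {-4, 1, 2}.
Local minima of P (where P''>0): P(-1)=-47, P(3)=81. Local minima of Q: Q(-4)=-832, Q(2)=32.
So the global minimum of f is P(-1) + Q(-4) = -47 − 832 = -879, attained at (-1, -4).

-879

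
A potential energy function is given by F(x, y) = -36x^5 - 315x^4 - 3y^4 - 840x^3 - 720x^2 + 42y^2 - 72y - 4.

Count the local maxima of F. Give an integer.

F separates as a function of x plus a function of y, so ∇F=0 decouples.
∂F/∂x = -180x(x + 1)(x + 2)(x + 4) = 0 at x ∈ {-4, -2, -1, 0}; ∂F/∂y = -12(y - 2)(y - 1)(y + 3) = 0 at y ∈ {-3, 1, 2}.
The Hessian is diagonal: diag(F_xx, F_yy). Second derivatives: F_xx(-4)=4320, F_xx(-2)=-720, F_xx(-1)=540, F_xx(0)=-1440; F_yy(-3)=-240, F_yy(1)=48, F_yy(2)=-60.
Local maxima occur where both diagonal entries negative: (-2, -3), (-2, 2), (0, -3), (0, 2). Count: 4.

4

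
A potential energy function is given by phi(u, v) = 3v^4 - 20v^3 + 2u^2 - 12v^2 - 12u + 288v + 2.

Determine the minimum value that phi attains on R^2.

-432

phi(u,v) separates as P(u) + Q(v) + 2, so its minimum is min P + min Q + 2.
P'(u) = 4u - 12 vanishes at u ∈ {3}; Q'(v) = 12(v - 4)(v - 3)(v + 2) vanishes at v ∈ {-2, 3, 4}.
Local minima of P (where P''>0): P(3)=-18. Local minima of Q: Q(-2)=-416, Q(4)=448.
So the global minimum of phi is P(3) + Q(-2) + 2 = -18 − 416 + 2 = -432, attained at (3, -2).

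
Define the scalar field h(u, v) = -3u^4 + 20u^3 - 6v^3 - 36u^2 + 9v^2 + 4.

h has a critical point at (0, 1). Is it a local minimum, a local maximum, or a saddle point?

The mixed partial ∂²h/∂u∂v is 0, so the Hessian at any point is diag(h_uu, h_vv) = diag(12(-3u^2 + 10u - 6), 18(-2v + 1)).
At (0, 1): H = diag(-72, -18).
Both eigenvalues are negative, so H is negative definite: a local maximum.

local maximum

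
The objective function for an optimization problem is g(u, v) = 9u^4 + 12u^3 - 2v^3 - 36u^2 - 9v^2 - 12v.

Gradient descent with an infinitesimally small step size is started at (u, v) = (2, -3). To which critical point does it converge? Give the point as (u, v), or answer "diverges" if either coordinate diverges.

(1, -2)

g is separable, so gradient descent decouples: u follows -∂g/∂u, v follows -∂g/∂v.
∂g/∂u = 36u(u - 1)(u + 2); at u=2 this is 288, so u decreases.
∂g/∂v = -6(v + 1)(v + 2); at v=-3 this is -12, so v increases.
u converges to its nearest critical value 1 (a local min of the u-part); v converges to -2. The iterate converges to (1, -2).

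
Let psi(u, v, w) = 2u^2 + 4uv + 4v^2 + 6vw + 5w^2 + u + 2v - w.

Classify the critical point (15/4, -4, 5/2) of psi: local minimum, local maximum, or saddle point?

The Hessian is constant: H = [[4, 4, 0], [4, 8, 6], [0, 6, 10]].
Leading principal minors: Δ₁ = 4, Δ₂ = 16, Δ₃ = 16.
All leading minors are positive, so H is positive definite: a local minimum.

local minimum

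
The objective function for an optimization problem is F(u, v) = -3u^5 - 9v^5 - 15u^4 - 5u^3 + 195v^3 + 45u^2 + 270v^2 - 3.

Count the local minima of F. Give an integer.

F separates as a function of u plus a function of v, so ∇F=0 decouples.
∂F/∂u = -15u(u - 1)(u + 2)(u + 3) = 0 at u ∈ {-3, -2, 0, 1}; ∂F/∂v = -45v(v - 4)(v + 1)(v + 3) = 0 at v ∈ {-3, -1, 0, 4}.
The Hessian is diagonal: diag(F_uu, F_vv). Second derivatives: F_uu(-3)=180, F_uu(-2)=-90, F_uu(0)=90, F_uu(1)=-180; F_vv(-3)=1890, F_vv(-1)=-450, F_vv(0)=540, F_vv(4)=-6300.
Local minima occur where both diagonal entries positive: (-3, -3), (-3, 0), (0, -3), (0, 0). Count: 4.

4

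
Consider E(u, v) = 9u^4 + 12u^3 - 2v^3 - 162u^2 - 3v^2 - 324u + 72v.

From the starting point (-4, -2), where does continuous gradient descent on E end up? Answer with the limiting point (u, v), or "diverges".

E is separable, so gradient descent decouples: u follows -∂E/∂u, v follows -∂E/∂v.
∂E/∂u = 36(u - 3)(u + 1)(u + 3); at u=-4 this is -756, so u increases.
∂E/∂v = -6(v - 3)(v + 4); at v=-2 this is 60, so v decreases.
u converges to its nearest critical value -3 (a local min of the u-part); v converges to -4. The iterate converges to (-3, -4).

(-3, -4)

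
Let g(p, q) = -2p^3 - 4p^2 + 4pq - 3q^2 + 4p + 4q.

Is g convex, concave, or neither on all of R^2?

The term -2p^3 is cubic, so the Hessian is not constant.
∂²g/∂p² = -12p - 8, which takes both signs as p varies (negative for sufficiently large p). A diagonal entry of the Hessian changing sign means the Hessian is neither positive- nor negative-semidefinite on all of R^2.

neither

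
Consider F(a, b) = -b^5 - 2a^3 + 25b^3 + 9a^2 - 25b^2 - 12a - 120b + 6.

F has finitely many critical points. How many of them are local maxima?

F separates as a function of a plus a function of b, so ∇F=0 decouples.
∂F/∂a = -6(a - 2)(a - 1) = 0 at a ∈ {1, 2}; ∂F/∂b = -5(b - 3)(b - 2)(b + 1)(b + 4) = 0 at b ∈ {-4, -1, 2, 3}.
The Hessian is diagonal: diag(F_aa, F_bb). Second derivatives: F_aa(1)=6, F_aa(2)=-6; F_bb(-4)=630, F_bb(-1)=-180, F_bb(2)=90, F_bb(3)=-140.
Local maxima occur where both diagonal entries negative: (2, -1), (2, 3). Count: 2.

2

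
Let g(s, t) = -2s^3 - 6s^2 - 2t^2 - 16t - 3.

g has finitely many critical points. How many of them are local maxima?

g separates as a function of s plus a function of t, so ∇g=0 decouples.
∂g/∂s = -6s(s + 2) = 0 at s ∈ {-2, 0}; ∂g/∂t = -4(t + 4) = 0 at t ∈ {-4}.
The Hessian is diagonal: diag(g_ss, g_tt). Second derivatives: g_ss(-2)=12, g_ss(0)=-12; g_tt(-4)=-4.
Local maxima occur where both diagonal entries negative: (0, -4). Count: 1.

1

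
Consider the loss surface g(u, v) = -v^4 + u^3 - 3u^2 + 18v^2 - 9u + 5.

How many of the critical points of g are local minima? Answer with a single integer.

g separates as a function of u plus a function of v, so ∇g=0 decouples.
∂g/∂u = 3(u - 3)(u + 1) = 0 at u ∈ {-1, 3}; ∂g/∂v = -4v(v - 3)(v + 3) = 0 at v ∈ {-3, 0, 3}.
The Hessian is diagonal: diag(g_uu, g_vv). Second derivatives: g_uu(-1)=-12, g_uu(3)=12; g_vv(-3)=-72, g_vv(0)=36, g_vv(3)=-72.
Local minima occur where both diagonal entries positive: (3, 0). Count: 1.

1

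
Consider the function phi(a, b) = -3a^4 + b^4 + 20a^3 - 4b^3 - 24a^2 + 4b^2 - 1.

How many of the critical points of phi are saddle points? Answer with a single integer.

5

phi separates as a function of a plus a function of b, so ∇phi=0 decouples.
∂phi/∂a = -12a(a - 4)(a - 1) = 0 at a ∈ {0, 1, 4}; ∂phi/∂b = 4b(b - 2)(b - 1) = 0 at b ∈ {0, 1, 2}.
The Hessian is diagonal: diag(phi_aa, phi_bb). Second derivatives: phi_aa(0)=-48, phi_aa(1)=36, phi_aa(4)=-144; phi_bb(0)=8, phi_bb(1)=-4, phi_bb(2)=8.
Saddle points occur where the two diagonal entries have opposite signs: (0, 0), (0, 2), (1, 1), (4, 0), (4, 2). Count: 5.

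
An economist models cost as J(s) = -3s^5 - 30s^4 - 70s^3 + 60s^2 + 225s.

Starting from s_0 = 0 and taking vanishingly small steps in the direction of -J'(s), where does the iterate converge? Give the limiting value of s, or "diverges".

-1

J'(s) = -15(s - 1)(s + 1)(s + 3)(s + 5), so J'(0) = 225.
Gradient descent moves in the -J' direction, i.e. s is decreasing.
The nearest critical point in that direction is s = -1, where J'' = 240 > 0 (a local minimum). The iterate converges there.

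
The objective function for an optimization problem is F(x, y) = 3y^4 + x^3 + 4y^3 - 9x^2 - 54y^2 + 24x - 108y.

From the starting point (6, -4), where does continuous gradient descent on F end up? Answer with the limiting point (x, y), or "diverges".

F is separable, so gradient descent decouples: x follows -∂F/∂x, y follows -∂F/∂y.
∂F/∂x = 3(x - 4)(x - 2); at x=6 this is 24, so x decreases.
∂F/∂y = 12(y - 3)(y + 1)(y + 3); at y=-4 this is -252, so y increases.
x converges to its nearest critical value 4 (a local min of the x-part); y converges to -3. The iterate converges to (4, -3).

(4, -3)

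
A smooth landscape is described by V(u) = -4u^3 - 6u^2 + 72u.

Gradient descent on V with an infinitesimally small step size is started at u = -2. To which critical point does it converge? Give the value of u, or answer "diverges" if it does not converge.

V'(u) = -12(u - 2)(u + 3), so V'(-2) = 48.
Gradient descent moves in the -V' direction, i.e. u is decreasing.
The nearest critical point in that direction is u = -3, where V'' = 60 > 0 (a local minimum). The iterate converges there.

-3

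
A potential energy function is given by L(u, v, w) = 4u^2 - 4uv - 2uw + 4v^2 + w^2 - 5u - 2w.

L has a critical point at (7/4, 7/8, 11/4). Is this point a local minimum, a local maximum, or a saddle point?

The Hessian is constant: H = [[8, -4, -2], [-4, 8, 0], [-2, 0, 2]].
Leading principal minors: Δ₁ = 8, Δ₂ = 48, Δ₃ = 64.
All leading minors are positive, so H is positive definite: a local minimum.

local minimum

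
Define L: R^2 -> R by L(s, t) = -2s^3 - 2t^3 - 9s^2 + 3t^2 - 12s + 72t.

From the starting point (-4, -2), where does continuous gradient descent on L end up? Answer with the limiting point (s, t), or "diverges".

(-2, -3)

L is separable, so gradient descent decouples: s follows -∂L/∂s, t follows -∂L/∂t.
∂L/∂s = -6(s + 1)(s + 2); at s=-4 this is -36, so s increases.
∂L/∂t = -6(t - 4)(t + 3); at t=-2 this is 36, so t decreases.
s converges to its nearest critical value -2 (a local min of the s-part); t converges to -3. The iterate converges to (-2, -3).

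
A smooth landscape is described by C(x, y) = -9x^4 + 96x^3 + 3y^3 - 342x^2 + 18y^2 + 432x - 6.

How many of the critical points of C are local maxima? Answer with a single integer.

2

C separates as a function of x plus a function of y, so ∇C=0 decouples.
∂C/∂x = -36(x - 4)(x - 3)(x - 1) = 0 at x ∈ {1, 3, 4}; ∂C/∂y = 9y(y + 4) = 0 at y ∈ {-4, 0}.
The Hessian is diagonal: diag(C_xx, C_yy). Second derivatives: C_xx(1)=-216, C_xx(3)=72, C_xx(4)=-108; C_yy(-4)=-36, C_yy(0)=36.
Local maxima occur where both diagonal entries negative: (1, -4), (4, -4). Count: 2.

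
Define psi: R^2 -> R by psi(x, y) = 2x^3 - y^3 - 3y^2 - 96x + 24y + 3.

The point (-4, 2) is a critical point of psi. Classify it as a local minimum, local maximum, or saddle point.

The mixed partial ∂²psi/∂x∂y is 0, so the Hessian at any point is diag(psi_xx, psi_yy) = diag(12x, -6(y + 1)).
At (-4, 2): H = diag(-48, -18).
Both eigenvalues are negative, so H is negative definite: a local maximum.

local maximum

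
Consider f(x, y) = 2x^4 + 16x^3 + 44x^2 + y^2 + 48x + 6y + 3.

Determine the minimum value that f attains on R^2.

-24

f(x,y) separates as P(x) + Q(y) + 3, so its minimum is min P + min Q + 3.
P'(x) = 8(x + 1)(x + 2)(x + 3) vanishes at x ∈ {-3, -2, -1}; Q'(y) = 2y + 6 vanishes at y ∈ {-3}.
Local minima of P (where P''>0): P(-3)=-18, P(-1)=-18. Local minima of Q: Q(-3)=-9.
So the global minimum of f is P(-3) + Q(-3) + 3 = -18 − 9 + 3 = -24, attained at (-3, -3).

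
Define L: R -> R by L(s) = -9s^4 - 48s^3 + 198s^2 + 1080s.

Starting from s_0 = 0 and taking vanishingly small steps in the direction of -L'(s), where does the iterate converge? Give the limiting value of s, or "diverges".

-2

L'(s) = -36(s - 3)(s + 2)(s + 5), so L'(0) = 1080.
Gradient descent moves in the -L' direction, i.e. s is decreasing.
The nearest critical point in that direction is s = -2, where L'' = 540 > 0 (a local minimum). The iterate converges there.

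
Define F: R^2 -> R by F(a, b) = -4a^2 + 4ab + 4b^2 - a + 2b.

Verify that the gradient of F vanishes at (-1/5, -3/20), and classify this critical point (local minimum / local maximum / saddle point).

saddle point

∇F = (-8a + 4b - 1, 4a + 8b + 2); substituting (-1/5, -3/20) gives ∇F = (0, 0), so (-1/5, -3/20) is indeed a critical point.
The Hessian of F is constant: H = [[-8, 4], [4, 8]].
det(H) = (-8)·8 − 4² = -80.
Since det(H) < 0, H is indefinite and the critical point is a saddle point.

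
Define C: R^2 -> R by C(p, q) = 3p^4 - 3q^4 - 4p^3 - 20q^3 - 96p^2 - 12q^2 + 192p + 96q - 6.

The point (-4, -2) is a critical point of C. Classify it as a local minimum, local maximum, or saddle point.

The mixed partial ∂²C/∂p∂q is 0, so the Hessian at any point is diag(C_pp, C_qq) = diag(12(3p^2 - 2p - 16), -12(3q^2 + 10q + 2)).
At (-4, -2): H = diag(480, 72).
Both eigenvalues are positive, so H is positive definite: a local minimum.

local minimum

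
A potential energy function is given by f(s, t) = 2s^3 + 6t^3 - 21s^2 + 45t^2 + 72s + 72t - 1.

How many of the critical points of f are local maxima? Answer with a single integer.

1

f separates as a function of s plus a function of t, so ∇f=0 decouples.
∂f/∂s = 6(s - 4)(s - 3) = 0 at s ∈ {3, 4}; ∂f/∂t = 18(t + 1)(t + 4) = 0 at t ∈ {-4, -1}.
The Hessian is diagonal: diag(f_ss, f_tt). Second derivatives: f_ss(3)=-6, f_ss(4)=6; f_tt(-4)=-54, f_tt(-1)=54.
Local maxima occur where both diagonal entries negative: (3, -4). Count: 1.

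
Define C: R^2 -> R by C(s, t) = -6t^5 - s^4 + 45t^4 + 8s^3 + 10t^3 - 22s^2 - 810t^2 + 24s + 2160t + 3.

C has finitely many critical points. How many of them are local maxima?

C separates as a function of s plus a function of t, so ∇C=0 decouples.
∂C/∂s = -4(s - 3)(s - 2)(s - 1) = 0 at s ∈ {1, 2, 3}; ∂C/∂t = -30(t - 4)(t - 3)(t - 2)(t + 3) = 0 at t ∈ {-3, 2, 3, 4}.
The Hessian is diagonal: diag(C_ss, C_tt). Second derivatives: C_ss(1)=-8, C_ss(2)=4, C_ss(3)=-8; C_tt(-3)=6300, C_tt(2)=-300, C_tt(3)=180, C_tt(4)=-420.
Local maxima occur where both diagonal entries negative: (1, 2), (1, 4), (3, 2), (3, 4). Count: 4.

4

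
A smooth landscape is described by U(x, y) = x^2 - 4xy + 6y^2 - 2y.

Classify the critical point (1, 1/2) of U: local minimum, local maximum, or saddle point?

The Hessian of U is constant: H = [[2, -4], [-4, 12]].
det(H) = 2·12 − (-4)² = 8.
det(H) > 0 and tr(H) = 14 > 0, so H is positive definite and the point is a local minimum.

local minimum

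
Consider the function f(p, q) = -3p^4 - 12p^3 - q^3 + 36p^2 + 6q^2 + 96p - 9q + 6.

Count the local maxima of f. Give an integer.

f separates as a function of p plus a function of q, so ∇f=0 decouples.
∂f/∂p = -12(p - 2)(p + 1)(p + 4) = 0 at p ∈ {-4, -1, 2}; ∂f/∂q = -3(q - 3)(q - 1) = 0 at q ∈ {1, 3}.
The Hessian is diagonal: diag(f_pp, f_qq). Second derivatives: f_pp(-4)=-216, f_pp(-1)=108, f_pp(2)=-216; f_qq(1)=6, f_qq(3)=-6.
Local maxima occur where both diagonal entries negative: (-4, 3), (2, 3). Count: 2.

2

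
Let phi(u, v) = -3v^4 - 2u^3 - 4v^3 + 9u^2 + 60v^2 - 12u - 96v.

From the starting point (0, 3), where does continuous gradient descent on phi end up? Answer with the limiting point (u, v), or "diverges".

diverges

phi is separable, so gradient descent decouples: u follows -∂phi/∂u, v follows -∂phi/∂v.
∂phi/∂u = -6(u - 2)(u - 1); at u=0 this is -12, so u increases.
∂phi/∂v = -12(v - 2)(v - 1)(v + 4); at v=3 this is -168, so v increases.
The v-coordinate has no critical point in that direction and runs off to infinity.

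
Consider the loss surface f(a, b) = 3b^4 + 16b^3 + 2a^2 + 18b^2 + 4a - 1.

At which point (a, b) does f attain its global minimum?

(-1, -3)

f(a,b) separates as P(a) + Q(b) − 1, so its minimum is min P + min Q − 1.
P'(a) = 4a + 4 vanishes at a ∈ {-1}; Q'(b) = 12b(b + 1)(b + 3) vanishes at b ∈ {-3, -1, 0}.
Local minima of P (where P''>0): P(-1)=-2. Local minima of Q: Q(-3)=-27, Q(0)=0.
So the global minimum of f is P(-1) + Q(-3) − 1 = -2 − 27 − 1 = -30, attained at (-1, -3).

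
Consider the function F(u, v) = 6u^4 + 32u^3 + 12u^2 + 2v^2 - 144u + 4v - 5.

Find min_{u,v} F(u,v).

F(u,v) separates as P(u) + Q(v) − 5, so its minimum is min P + min Q − 5.
P'(u) = 24(u - 1)(u + 2)(u + 3) vanishes at u ∈ {-3, -2, 1}; Q'(v) = 4v + 4 vanishes at v ∈ {-1}.
Local minima of P (where P''>0): P(-3)=162, P(1)=-94. Local minima of Q: Q(-1)=-2.
So the global minimum of F is P(1) + Q(-1) − 5 = -94 − 2 − 5 = -101, attained at (1, -1).

-101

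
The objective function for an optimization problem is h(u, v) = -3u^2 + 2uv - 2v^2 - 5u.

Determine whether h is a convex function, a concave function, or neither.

h is quadratic, so its Hessian is the constant matrix H = [[-6, 2], [2, -4]].
det(H) = 20, tr(H) = -10.
det(H) > 0 and tr(H) < 0, so H is negative definite everywhere: concave.

concave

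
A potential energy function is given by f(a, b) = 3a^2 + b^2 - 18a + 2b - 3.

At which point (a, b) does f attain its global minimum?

(3, -1)

f(a,b) separates as P(a) + Q(b) − 3, so its minimum is min P + min Q − 3.
P'(a) = 6a - 18 vanishes at a ∈ {3}; Q'(b) = 2b + 2 vanishes at b ∈ {-1}.
Local minima of P (where P''>0): P(3)=-27. Local minima of Q: Q(-1)=-1.
So the global minimum of f is P(3) + Q(-1) − 3 = -27 − 1 − 3 = -31, attained at (3, -1).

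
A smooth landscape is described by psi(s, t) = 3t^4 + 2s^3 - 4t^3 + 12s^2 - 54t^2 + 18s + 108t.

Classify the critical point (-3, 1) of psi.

local maximum

The mixed partial ∂²psi/∂s∂t is 0, so the Hessian at any point is diag(psi_ss, psi_tt) = diag(12(s + 2), 12(3t^2 - 2t - 9)).
At (-3, 1): H = diag(-12, -96).
Both eigenvalues are negative, so H is negative definite: a local maximum.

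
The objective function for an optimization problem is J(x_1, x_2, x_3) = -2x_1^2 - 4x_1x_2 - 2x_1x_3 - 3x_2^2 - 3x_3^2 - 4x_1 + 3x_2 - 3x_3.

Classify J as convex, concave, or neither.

J is quadratic, so its Hessian is the constant matrix H = [[-4, -4, -2], [-4, -6, 0], [-2, 0, -6]].
Leading principal minors: -4, 8, -24.
Signs alternate −, +, − ⇒ H ≺ 0 ⇒ concave.

concave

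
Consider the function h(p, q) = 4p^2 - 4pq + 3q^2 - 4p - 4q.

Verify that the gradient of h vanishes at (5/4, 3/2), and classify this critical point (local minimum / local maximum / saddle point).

local minimum

∇h = (8p - 4q - 4, -4p + 6q - 4); substituting (5/4, 3/2) gives ∇h = (0, 0), so (5/4, 3/2) is indeed a critical point.
The Hessian of h is constant: H = [[8, -4], [-4, 6]].
det(H) = 8·6 − (-4)² = 32.
det(H) > 0 and tr(H) = 14 > 0, so H is positive definite and the point is a local minimum.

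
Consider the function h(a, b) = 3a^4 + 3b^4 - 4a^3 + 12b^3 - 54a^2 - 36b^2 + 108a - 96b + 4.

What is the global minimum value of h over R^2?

-647

h(a,b) separates as P(a) + Q(b) + 4, so its minimum is min P + min Q + 4.
P'(a) = 12(a - 3)(a - 1)(a + 3) vanishes at a ∈ {-3, 1, 3}; Q'(b) = 12(b - 2)(b + 1)(b + 4) vanishes at b ∈ {-4, -1, 2}.
Local minima of P (where P''>0): P(-3)=-459, P(3)=-27. Local minima of Q: Q(-4)=-192, Q(2)=-192.
So the global minimum of h is P(-3) + Q(-4) + 4 = -459 − 192 + 4 = -647, attained at (-3, -4).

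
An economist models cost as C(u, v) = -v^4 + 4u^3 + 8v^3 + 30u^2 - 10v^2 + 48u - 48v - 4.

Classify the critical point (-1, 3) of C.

The mixed partial ∂²C/∂u∂v is 0, so the Hessian at any point is diag(C_uu, C_vv) = diag(12(2u + 5), 4(-3v^2 + 12v - 5)).
At (-1, 3): H = diag(36, 16).
Both eigenvalues are positive, so H is positive definite: a local minimum.

local minimum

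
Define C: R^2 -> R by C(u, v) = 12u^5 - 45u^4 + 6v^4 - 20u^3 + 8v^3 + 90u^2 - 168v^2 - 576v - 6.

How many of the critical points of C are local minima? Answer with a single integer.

C separates as a function of u plus a function of v, so ∇C=0 decouples.
∂C/∂u = 60u(u - 3)(u - 1)(u + 1) = 0 at u ∈ {-1, 0, 1, 3}; ∂C/∂v = 24(v - 4)(v + 2)(v + 3) = 0 at v ∈ {-3, -2, 4}.
The Hessian is diagonal: diag(C_uu, C_vv). Second derivatives: C_uu(-1)=-480, C_uu(0)=180, C_uu(1)=-240, C_uu(3)=1440; C_vv(-3)=168, C_vv(-2)=-144, C_vv(4)=1008.
Local minima occur where both diagonal entries positive: (0, -3), (0, 4), (3, -3), (3, 4). Count: 4.

4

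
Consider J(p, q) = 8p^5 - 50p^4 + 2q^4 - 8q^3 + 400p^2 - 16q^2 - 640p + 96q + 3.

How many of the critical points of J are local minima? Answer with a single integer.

J separates as a function of p plus a function of q, so ∇J=0 decouples.
∂J/∂p = 40(p - 4)(p - 2)(p - 1)(p + 2) = 0 at p ∈ {-2, 1, 2, 4}; ∂J/∂q = 8(q - 3)(q - 2)(q + 2) = 0 at q ∈ {-2, 2, 3}.
The Hessian is diagonal: diag(J_pp, J_qq). Second derivatives: J_pp(-2)=-2880, J_pp(1)=360, J_pp(2)=-320, J_pp(4)=1440; J_qq(-2)=160, J_qq(2)=-32, J_qq(3)=40.
Local minima occur where both diagonal entries positive: (1, -2), (1, 3), (4, -2), (4, 3). Count: 4.

4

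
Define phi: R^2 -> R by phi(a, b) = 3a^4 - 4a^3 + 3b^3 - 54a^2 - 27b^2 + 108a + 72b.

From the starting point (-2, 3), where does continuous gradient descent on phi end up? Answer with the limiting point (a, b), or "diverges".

(-3, 4)

phi is separable, so gradient descent decouples: a follows -∂phi/∂a, b follows -∂phi/∂b.
∂phi/∂a = 12(a - 3)(a - 1)(a + 3); at a=-2 this is 180, so a decreases.
∂phi/∂b = 9(b - 4)(b - 2); at b=3 this is -9, so b increases.
a converges to its nearest critical value -3 (a local min of the a-part); b converges to 4. The iterate converges to (-3, 4).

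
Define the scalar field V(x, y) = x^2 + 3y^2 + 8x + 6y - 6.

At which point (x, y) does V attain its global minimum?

(-4, -1)

V(x,y) separates as P(x) + Q(y) − 6, so its minimum is min P + min Q − 6.
P'(x) = 2x + 8 vanishes at x ∈ {-4}; Q'(y) = 6y + 6 vanishes at y ∈ {-1}.
Local minima of P (where P''>0): P(-4)=-16. Local minima of Q: Q(-1)=-3.
So the global minimum of V is P(-4) + Q(-1) − 6 = -16 − 3 − 6 = -25, attained at (-4, -1).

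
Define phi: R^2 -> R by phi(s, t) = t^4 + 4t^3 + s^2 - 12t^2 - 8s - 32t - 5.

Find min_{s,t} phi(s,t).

-85

phi(s,t) separates as P(s) + Q(t) − 5, so its minimum is min P + min Q − 5.
P'(s) = 2s - 8 vanishes at s ∈ {4}; Q'(t) = 4(t - 2)(t + 1)(t + 4) vanishes at t ∈ {-4, -1, 2}.
Local minima of P (where P''>0): P(4)=-16. Local minima of Q: Q(-4)=-64, Q(2)=-64.
So the global minimum of phi is P(4) + Q(-4) − 5 = -16 − 64 − 5 = -85, attained at (4, -4).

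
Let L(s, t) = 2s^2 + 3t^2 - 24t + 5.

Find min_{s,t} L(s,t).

L(s,t) separates as P(s) + Q(t) + 5, so its minimum is min P + min Q + 5.
P'(s) = 4s vanishes at s ∈ {0}; Q'(t) = 6(t - 4) vanishes at t ∈ {4}.
Local minima of P (where P''>0): P(0)=0. Local minima of Q: Q(4)=-48.
So the global minimum of L is P(0) + Q(4) + 5 = 0 − 48 + 5 = -43, attained at (0, 4).

-43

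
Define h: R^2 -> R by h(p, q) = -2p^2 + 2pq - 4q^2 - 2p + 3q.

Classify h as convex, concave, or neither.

concave

h is quadratic, so its Hessian is the constant matrix H = [[-4, 2], [2, -8]].
det(H) = 28, tr(H) = -12.
det(H) > 0 and tr(H) < 0, so H is negative definite everywhere: concave.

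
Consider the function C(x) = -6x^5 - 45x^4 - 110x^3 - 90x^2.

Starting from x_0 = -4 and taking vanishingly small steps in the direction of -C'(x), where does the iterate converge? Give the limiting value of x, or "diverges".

-3

C'(x) = -30x(x + 1)(x + 2)(x + 3), so C'(-4) = -720.
Gradient descent moves in the -C' direction, i.e. x is increasing.
The nearest critical point in that direction is x = -3, where C'' = 180 > 0 (a local minimum). The iterate converges there.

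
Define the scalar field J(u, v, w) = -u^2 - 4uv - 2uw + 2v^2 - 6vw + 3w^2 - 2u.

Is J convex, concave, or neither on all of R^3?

J is quadratic, so its Hessian is the constant matrix H = [[-2, -4, -2], [-4, 4, -6], [-2, -6, 6]].
Leading principal minors: -2, -24, -184.
Neither pattern holds ⇒ H is indefinite ⇒ neither convex nor concave.

neither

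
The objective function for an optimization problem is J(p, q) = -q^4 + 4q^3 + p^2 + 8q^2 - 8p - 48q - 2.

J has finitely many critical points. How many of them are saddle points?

J separates as a function of p plus a function of q, so ∇J=0 decouples.
∂J/∂p = 2(p - 4) = 0 at p ∈ {4}; ∂J/∂q = -4(q - 3)(q - 2)(q + 2) = 0 at q ∈ {-2, 2, 3}.
The Hessian is diagonal: diag(J_pp, J_qq). Second derivatives: J_pp(4)=2; J_qq(-2)=-80, J_qq(2)=16, J_qq(3)=-20.
Saddle points occur where the two diagonal entries have opposite signs: (4, -2), (4, 3). Count: 2.

2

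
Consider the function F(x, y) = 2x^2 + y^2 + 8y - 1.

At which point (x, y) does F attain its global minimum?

F(x,y) separates as P(x) + Q(y) − 1, so its minimum is min P + min Q − 1.
P'(x) = 4x vanishes at x ∈ {0}; Q'(y) = 2y + 8 vanishes at y ∈ {-4}.
Local minima of P (where P''>0): P(0)=0. Local minima of Q: Q(-4)=-16.
So the global minimum of F is P(0) + Q(-4) − 1 = 0 − 16 − 1 = -17, attained at (0, -4).

(0, -4)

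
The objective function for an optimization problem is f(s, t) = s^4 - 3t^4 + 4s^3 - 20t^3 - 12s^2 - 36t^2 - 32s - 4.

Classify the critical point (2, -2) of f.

The mixed partial ∂²f/∂s∂t is 0, so the Hessian at any point is diag(f_ss, f_tt) = diag(12(s^2 + 2s - 2), -12(3t^2 + 10t + 6)).
At (2, -2): H = diag(72, 24).
Both eigenvalues are positive, so H is positive definite: a local minimum.

local minimum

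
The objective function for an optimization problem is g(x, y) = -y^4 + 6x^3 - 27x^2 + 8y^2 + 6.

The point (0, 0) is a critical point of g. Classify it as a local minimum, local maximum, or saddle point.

saddle point

The mixed partial ∂²g/∂x∂y is 0, so the Hessian at any point is diag(g_xx, g_yy) = diag(18(2x - 3), 4(-3y^2 + 4)).
At (0, 0): H = diag(-54, 16).
The eigenvalues have opposite signs, so H is indefinite: a saddle point.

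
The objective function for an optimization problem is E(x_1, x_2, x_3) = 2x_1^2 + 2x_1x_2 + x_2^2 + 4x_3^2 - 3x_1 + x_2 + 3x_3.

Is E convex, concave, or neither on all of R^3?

E is quadratic, so its Hessian is the constant matrix H = [[4, 2, 0], [2, 2, 0], [0, 0, 8]].
Leading principal minors: 4, 4, 32.
All positive ⇒ H ≻ 0 ⇒ convex.

convex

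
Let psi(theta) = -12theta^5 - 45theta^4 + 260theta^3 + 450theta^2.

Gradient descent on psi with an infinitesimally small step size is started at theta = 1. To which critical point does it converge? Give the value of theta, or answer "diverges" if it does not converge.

psi'(theta) = -60theta(theta - 3)(theta + 1)(theta + 5), so psi'(1) = 1440.
Gradient descent moves in the -psi' direction, i.e. theta is decreasing.
The nearest critical point in that direction is theta = 0, where psi'' = 900 > 0 (a local minimum). The iterate converges there.

0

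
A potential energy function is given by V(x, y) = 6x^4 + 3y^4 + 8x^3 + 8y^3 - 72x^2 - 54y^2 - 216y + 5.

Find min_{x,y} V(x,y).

V(x,y) separates as P(x) + Q(y) + 5, so its minimum is min P + min Q + 5.
P'(x) = 24x(x - 2)(x + 3) vanishes at x ∈ {-3, 0, 2}; Q'(y) = 12(y - 3)(y + 2)(y + 3) vanishes at y ∈ {-3, -2, 3}.
Local minima of P (where P''>0): P(-3)=-378, P(2)=-128. Local minima of Q: Q(-3)=189, Q(3)=-675.
So the global minimum of V is P(-3) + Q(3) + 5 = -378 − 675 + 5 = -1048, attained at (-3, 3).

-1048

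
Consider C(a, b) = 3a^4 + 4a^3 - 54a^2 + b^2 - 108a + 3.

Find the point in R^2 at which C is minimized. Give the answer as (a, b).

C(a,b) separates as P(a) + Q(b) + 3, so its minimum is min P + min Q + 3.
P'(a) = 12(a - 3)(a + 1)(a + 3) vanishes at a ∈ {-3, -1, 3}; Q'(b) = 2b vanishes at b ∈ {0}.
Local minima of P (where P''>0): P(-3)=-27, P(3)=-459. Local minima of Q: Q(0)=0.
So the global minimum of C is P(3) + Q(0) + 3 = -459 + 0 + 3 = -456, attained at (3, 0).

(3, 0)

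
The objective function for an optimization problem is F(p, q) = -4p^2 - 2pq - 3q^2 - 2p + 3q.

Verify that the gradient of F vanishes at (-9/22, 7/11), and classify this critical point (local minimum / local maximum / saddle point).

∇F = (-8p - 2q - 2, -2p - 6q + 3); substituting (-9/22, 7/11) gives ∇F = (0, 0), so (-9/22, 7/11) is indeed a critical point.
The Hessian of F is constant: H = [[-8, -2], [-2, -6]].
det(H) = (-8)·(-6) − (-2)² = 44.
det(H) > 0 and tr(H) = -14 < 0, so H is negative definite and the point is a local maximum.

local maximum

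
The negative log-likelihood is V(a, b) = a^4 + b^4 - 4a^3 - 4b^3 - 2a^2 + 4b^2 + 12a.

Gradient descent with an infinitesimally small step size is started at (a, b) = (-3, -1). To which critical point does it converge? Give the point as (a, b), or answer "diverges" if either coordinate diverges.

V is separable, so gradient descent decouples: a follows -∂V/∂a, b follows -∂V/∂b.
∂V/∂a = 4(a - 3)(a - 1)(a + 1); at a=-3 this is -192, so a increases.
∂V/∂b = 4b(b - 2)(b - 1); at b=-1 this is -24, so b increases.
a converges to its nearest critical value -1 (a local min of the a-part); b converges to 0. The iterate converges to (-1, 0).

(-1, 0)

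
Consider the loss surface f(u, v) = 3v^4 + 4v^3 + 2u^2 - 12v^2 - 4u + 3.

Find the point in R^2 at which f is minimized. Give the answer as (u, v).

f(u,v) separates as P(u) + Q(v) + 3, so its minimum is min P + min Q + 3.
P'(u) = 4u - 4 vanishes at u ∈ {1}; Q'(v) = 12v(v - 1)(v + 2) vanishes at v ∈ {-2, 0, 1}.
Local minima of P (where P''>0): P(1)=-2. Local minima of Q: Q(-2)=-32, Q(1)=-5.
So the global minimum of f is P(1) + Q(-2) + 3 = -2 − 32 + 3 = -31, attained at (1, -2).

(1, -2)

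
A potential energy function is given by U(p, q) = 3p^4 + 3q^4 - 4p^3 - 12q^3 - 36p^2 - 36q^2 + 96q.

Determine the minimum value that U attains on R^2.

-381

U(p,q) separates as A(p) + B(q), so its minimum is min A + min B.
A'(p) = 12p(p - 3)(p + 2) vanishes at p ∈ {-2, 0, 3}; B'(q) = 12(q - 4)(q - 1)(q + 2) vanishes at q ∈ {-2, 1, 4}.
Local minima of A (where A''>0): A(-2)=-64, A(3)=-189. Local minima of B: B(-2)=-192, B(4)=-192.
So the global minimum of U is A(3) + B(-2) = -189 − 192 = -381, attained at (3, -2).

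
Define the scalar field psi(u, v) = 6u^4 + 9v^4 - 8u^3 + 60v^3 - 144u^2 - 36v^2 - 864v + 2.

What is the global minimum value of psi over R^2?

-2526

psi(u,v) separates as P(u) + Q(v) + 2, so its minimum is min P + min Q + 2.
P'(u) = 24u(u - 4)(u + 3) vanishes at u ∈ {-3, 0, 4}; Q'(v) = 36(v - 2)(v + 3)(v + 4) vanishes at v ∈ {-4, -3, 2}.
Local minima of P (where P''>0): P(-3)=-594, P(4)=-1280. Local minima of Q: Q(-4)=1344, Q(2)=-1248.
So the global minimum of psi is P(4) + Q(2) + 2 = -1280 − 1248 + 2 = -2526, attained at (4, 2).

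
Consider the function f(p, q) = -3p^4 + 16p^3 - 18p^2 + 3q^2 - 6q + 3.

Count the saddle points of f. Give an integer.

f separates as a function of p plus a function of q, so ∇f=0 decouples.
∂f/∂p = -12p(p - 3)(p - 1) = 0 at p ∈ {0, 1, 3}; ∂f/∂q = 6(q - 1) = 0 at q ∈ {1}.
The Hessian is diagonal: diag(f_pp, f_qq). Second derivatives: f_pp(0)=-36, f_pp(1)=24, f_pp(3)=-72; f_qq(1)=6.
Saddle points occur where the two diagonal entries have opposite signs: (0, 1), (3, 1). Count: 2.

2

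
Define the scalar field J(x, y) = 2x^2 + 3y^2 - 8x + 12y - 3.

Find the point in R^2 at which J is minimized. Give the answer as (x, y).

J(x,y) separates as P(x) + Q(y) − 3, so its minimum is min P + min Q − 3.
P'(x) = 4x - 8 vanishes at x ∈ {2}; Q'(y) = 6y + 12 vanishes at y ∈ {-2}.
Local minima of P (where P''>0): P(2)=-8. Local minima of Q: Q(-2)=-12.
So the global minimum of J is P(2) + Q(-2) − 3 = -8 − 12 − 3 = -23, attained at (2, -2).

(2, -2)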